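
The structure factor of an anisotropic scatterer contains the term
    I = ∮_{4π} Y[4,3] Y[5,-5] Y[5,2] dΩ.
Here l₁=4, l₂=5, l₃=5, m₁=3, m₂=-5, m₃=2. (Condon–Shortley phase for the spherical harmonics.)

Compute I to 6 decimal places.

0.140629

m-sum 0 ✓  L=14 even ✓  1≤5≤9 ✓
Π(2lᵢ+1) = 9×11×11 = 1089
triangle coeff Δ(4,5,5) = 1/3153150
Σ_t [0,4]: t=0:+1/69120 t=1:−1/1728 t=2:+1/576 t=3:−1/1728 t=4:+1/69120 = 7/11520
(3j)²=2/143 [(4 5 5; 0 0 0)], sign=-1
Σ_t [0,0]: t=0:+1/103680 = 1/103680
(3j)²=7/429 [(4 5 5; 3 -5 2)], sign=-1
⇒ 4πI² = 42/169
I = (+1)√(42/169/(4π)) = 0.14062948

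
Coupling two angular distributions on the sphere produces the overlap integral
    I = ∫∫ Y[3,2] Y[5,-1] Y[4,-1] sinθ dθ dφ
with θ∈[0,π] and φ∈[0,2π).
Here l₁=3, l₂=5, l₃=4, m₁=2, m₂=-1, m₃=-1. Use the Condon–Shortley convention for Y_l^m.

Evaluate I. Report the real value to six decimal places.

0.138239

Rules hold: Σm=0, L=12 even, 2≤4≤8.
N = 7·11·9 = 693
Δ = 4!·2!·6!/13! = 1/180180
Racah Σ t=1..3: t=1:−1/576 t=2:+1/144 t=3:−1/576 = 1/288
⇒ 3j(3 5 4; 0 0 0)² = 20/1001, sgn +1
Racah Σ t=0..1: t=0:+1/1152 t=1:−1/432 = -5/3456
⇒ 3j(3 5 4; 2 -1 -1)² = 625/36036, sgn +1
4πI² = N·(3j₀)²·(3jₘ)² = 3125/13013
I = +1·√(0.240144/4π) = 0.13823925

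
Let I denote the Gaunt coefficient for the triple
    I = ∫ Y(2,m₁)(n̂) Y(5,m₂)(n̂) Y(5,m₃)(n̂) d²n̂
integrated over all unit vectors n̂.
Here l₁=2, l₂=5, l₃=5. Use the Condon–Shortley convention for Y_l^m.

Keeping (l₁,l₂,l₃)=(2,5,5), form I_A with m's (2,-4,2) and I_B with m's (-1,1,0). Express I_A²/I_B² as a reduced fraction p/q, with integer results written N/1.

Shared (l₁,l₂,l₃)=(2,5,5): N and (l;000)² cancel in I_A²/I_B².
A: Δ = 2!·2!·8!/13! = 1/38610; Racah Σ t=0..0: t=0:+1/20160 = 1/20160; ⇒ 3j(2 5 5; 2 -4 2)² = 12/715, sgn -1
B: Δ = 2!·2!·8!/13! = 1/38610; Racah Σ t=1..2: t=1:−1/1440 t=2:+1/1152 = 1/5760; ⇒ 3j(2 5 5; -1 1 0)² = 1/858, sgn -1
I_A²/I_B² = (12/715)/(1/858) = 72/5

72/5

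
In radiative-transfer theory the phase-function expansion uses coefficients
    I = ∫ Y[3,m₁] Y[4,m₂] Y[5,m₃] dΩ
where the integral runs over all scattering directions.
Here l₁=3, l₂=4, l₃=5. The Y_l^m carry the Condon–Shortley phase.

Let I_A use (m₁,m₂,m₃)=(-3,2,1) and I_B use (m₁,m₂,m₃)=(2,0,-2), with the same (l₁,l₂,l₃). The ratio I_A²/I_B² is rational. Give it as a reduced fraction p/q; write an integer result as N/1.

135/28

Same 3,4,5: normalisation and zero-m 3j drop out of the ratio.
A: Δ: 2! 4! 6! / 13! → 1/180180; sum: t=2:+1/2304 = 1/2304; 3j²(3 4 5; -3 2 1) = Δ·Π!·Σ² = 75/4004  (sign +1)
B: Δ: 2! 4! 6! / 13! → 1/180180; sum: t=0:+1/576 t=1:−1/864 = 1/1728; 3j²(3 4 5; 2 0 -2) = Δ·Π!·Σ² = 5/1287  (sign -1)
I_A²/I_B² = (75/4004)/(5/1287) = 135/28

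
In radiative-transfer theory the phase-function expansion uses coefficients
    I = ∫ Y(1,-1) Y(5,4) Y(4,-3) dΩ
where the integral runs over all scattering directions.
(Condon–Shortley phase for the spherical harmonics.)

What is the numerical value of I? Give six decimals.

Checks pass: Σm=0; 10 even; l₃=4∈[4,6].
(2·1+1)(2·5+1)(2·4+1) = 297
Δ: 2! 0! 8! / 11! → 1/495
sum: t=1:−1/576 = -1/576
3j²(1 5 4; 0 0 0) = Δ·Π!·Σ² = 5/99  (sign -1)
sum: t=2:+1/10080 = 1/10080
3j²(1 5 4; -1 4 -3) = Δ·Π!·Σ² = 4/55  (sign -1)
combine: 4πI² = 297·5/99·4/55 = 12/11
take √, sign +1: I = 0.29463840

0.294638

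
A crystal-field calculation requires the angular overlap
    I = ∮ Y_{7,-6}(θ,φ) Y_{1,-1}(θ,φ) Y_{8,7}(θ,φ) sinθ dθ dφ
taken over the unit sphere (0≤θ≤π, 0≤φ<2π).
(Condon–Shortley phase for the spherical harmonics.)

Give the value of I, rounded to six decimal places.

m-sum 0 ✓  L=16 even ✓  6≤8≤8 ✓
Π(2lᵢ+1) = 15×3×17 = 765
triangle coeff Δ(7,1,8) = 1/2040
Σ_t [0,0]: t=0:+1/25401600 = 1/25401600
(3j)²=8/255 [(7 1 8; 0 0 0)], sign=+1
Σ_t [0,0]: t=0:+1/12454041600 = 1/12454041600
(3j)²=7/136 [(7 1 8; -6 -1 7)], sign=-1
⇒ 4πI² = 21/17
I = (-1)√(21/17/(4π)) = -0.31353083

-0.313531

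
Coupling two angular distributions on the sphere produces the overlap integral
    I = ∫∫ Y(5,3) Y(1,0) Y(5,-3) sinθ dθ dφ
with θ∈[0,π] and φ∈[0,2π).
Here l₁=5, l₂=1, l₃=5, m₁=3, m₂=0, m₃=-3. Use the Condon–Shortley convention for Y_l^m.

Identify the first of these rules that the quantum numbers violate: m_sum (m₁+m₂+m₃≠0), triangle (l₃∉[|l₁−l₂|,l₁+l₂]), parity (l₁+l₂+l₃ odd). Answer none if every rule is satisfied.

azimuthal sum: 3 + 0 − 3 = 0  ✓
4 ≤ 5 ≤ 6 (triangle on l)  ✓
L = 5 + 1 + 5 = 11 (odd)  ✗

parity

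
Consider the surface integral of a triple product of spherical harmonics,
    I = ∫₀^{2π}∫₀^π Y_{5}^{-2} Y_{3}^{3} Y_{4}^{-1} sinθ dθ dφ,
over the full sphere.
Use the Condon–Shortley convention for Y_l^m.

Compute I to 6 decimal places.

-0.179179

Rules hold: Σm=0, L=12 even, 2≤4≤8.
N = 11·7·9 = 693
Δ = 4!·6!·2!/13! = 1/180180
Racah Σ t=1..3: t=1:−1/576 t=2:+1/144 t=3:−1/576 = 1/288
⇒ 3j(5 3 4; 0 0 0)² = 20/1001, sgn +1
Racah Σ t=4..4: t=4:+1/1728 = 1/1728
⇒ 3j(5 3 4; -2 3 -1)² = 25/858, sgn -1
4πI² = N·(3j₀)²·(3jₘ)² = 750/1859
I = -1·√(0.403443/4π) = -0.17917854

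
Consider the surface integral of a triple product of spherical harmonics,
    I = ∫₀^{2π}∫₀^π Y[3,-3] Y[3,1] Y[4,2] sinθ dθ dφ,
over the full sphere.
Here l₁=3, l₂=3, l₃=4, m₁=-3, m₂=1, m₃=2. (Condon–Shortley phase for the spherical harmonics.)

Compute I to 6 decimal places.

-0.188451

Checks pass: Σm=0; 10 even; l₃=4∈[0,6].
(2·3+1)(2·3+1)(2·4+1) = 441
Δ: 2! 4! 4! / 11! → 1/34650
sum: t=0:+1/72 t=1:−1/16 t=2:+1/72 = -5/144
3j²(3 3 4; 0 0 0) = Δ·Π!·Σ² = 2/77  (sign -1)
sum: t=2:+1/192 = 1/192
3j²(3 3 4; -3 1 2) = Δ·Π!·Σ² = 3/77  (sign +1)
combine: 4πI² = 441·2/77·3/77 = 54/121
take √, sign -1: I = -0.18845135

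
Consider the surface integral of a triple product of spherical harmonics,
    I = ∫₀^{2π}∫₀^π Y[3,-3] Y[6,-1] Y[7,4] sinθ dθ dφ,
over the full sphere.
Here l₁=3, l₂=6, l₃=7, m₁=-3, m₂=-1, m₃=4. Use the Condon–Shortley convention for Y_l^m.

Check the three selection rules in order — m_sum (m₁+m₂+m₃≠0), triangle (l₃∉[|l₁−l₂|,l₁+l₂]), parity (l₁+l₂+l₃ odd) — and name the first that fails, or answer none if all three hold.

none

m₁+m₂+m₃ = -3 − 1 + 4 = 0  ✓
triangle: |3−6|=3 ≤ l₃=7 ≤ 3+6=9  ✓
parity: l₁+l₂+l₃ = 16 is even  ✓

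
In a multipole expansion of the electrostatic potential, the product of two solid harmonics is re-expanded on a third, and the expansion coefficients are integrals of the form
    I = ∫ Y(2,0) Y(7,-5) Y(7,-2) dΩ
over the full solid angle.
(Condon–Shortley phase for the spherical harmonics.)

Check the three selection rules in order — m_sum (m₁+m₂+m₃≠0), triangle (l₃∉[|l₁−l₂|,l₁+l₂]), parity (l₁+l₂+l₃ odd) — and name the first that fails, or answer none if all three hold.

Σmᵢ = -7  ✗
l₃∈[|l₁−l₂|,l₁+l₂]=[5,9], have l₃=7
Σlᵢ = 16 ⇒ even

m_sum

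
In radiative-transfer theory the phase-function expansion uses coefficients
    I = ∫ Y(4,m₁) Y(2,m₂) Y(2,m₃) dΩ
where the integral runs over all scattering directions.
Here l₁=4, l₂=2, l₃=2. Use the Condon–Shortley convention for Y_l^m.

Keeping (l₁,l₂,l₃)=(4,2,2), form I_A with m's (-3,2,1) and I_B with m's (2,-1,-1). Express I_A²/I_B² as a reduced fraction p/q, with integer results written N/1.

7/8

l's match ⇒ only the (l;m) 3-j factors differ between A and B.
A: triangle coeff Δ(4,2,2) = 1/630; Σ_t [4,4]: t=4:+1/144 = 1/144; (3j)²=1/18 [(4 2 2; -3 2 1)], sign=-1
B: triangle coeff Δ(4,2,2) = 1/630; Σ_t [1,1]: t=1:−1/36 = -1/36; (3j)²=4/63 [(4 2 2; 2 -1 -1)], sign=+1
I_A²/I_B² = (1/18)/(4/63) = 7/8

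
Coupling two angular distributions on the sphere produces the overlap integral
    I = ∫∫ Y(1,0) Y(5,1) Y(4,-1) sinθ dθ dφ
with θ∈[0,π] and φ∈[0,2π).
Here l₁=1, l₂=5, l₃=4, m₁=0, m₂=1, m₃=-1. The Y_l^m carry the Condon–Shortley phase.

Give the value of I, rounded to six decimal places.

m-sum 0 ✓  L=10 even ✓  4≤4≤6 ✓
Π(2lᵢ+1) = 3×11×9 = 297
triangle coeff Δ(1,5,4) = 1/495
Σ_t [1,1]: t=1:−1/576 = -1/576
(3j)²=5/99 [(1 5 4; 0 0 0)], sign=-1
Σ_t [1,1]: t=1:−1/720 = -1/720
(3j)²=8/165 [(1 5 4; 0 1 -1)], sign=+1
⇒ 4πI² = 8/11
I = (-1)√(8/11/(4π)) = -0.24057125

-0.240571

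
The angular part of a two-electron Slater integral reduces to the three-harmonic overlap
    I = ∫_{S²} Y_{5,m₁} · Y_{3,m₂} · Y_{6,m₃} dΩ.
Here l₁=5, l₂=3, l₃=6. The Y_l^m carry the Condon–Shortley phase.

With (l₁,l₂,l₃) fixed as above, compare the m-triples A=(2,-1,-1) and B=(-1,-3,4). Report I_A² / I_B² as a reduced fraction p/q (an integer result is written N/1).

Same 5,3,6: normalisation and zero-m 3j drop out of the ratio.
A: Δ: 2! 8! 4! / 15! → 1/675675; sum: t=0:+1/5760 t=1:−1/8640 t=2:+1/241920 = 1/16128; 3j²(5 3 6; 2 -1 -1) = Δ·Π!·Σ² = 5/1001  (sign -1)
B: Δ: 2! 8! 4! / 15! → 1/675675; sum: t=0:+1/69120 = 1/69120; 3j²(5 3 6; -1 -3 4) = Δ·Π!·Σ² = 4/143  (sign +1)
I_A²/I_B² = (5/1001)/(4/143) = 5/28

5/28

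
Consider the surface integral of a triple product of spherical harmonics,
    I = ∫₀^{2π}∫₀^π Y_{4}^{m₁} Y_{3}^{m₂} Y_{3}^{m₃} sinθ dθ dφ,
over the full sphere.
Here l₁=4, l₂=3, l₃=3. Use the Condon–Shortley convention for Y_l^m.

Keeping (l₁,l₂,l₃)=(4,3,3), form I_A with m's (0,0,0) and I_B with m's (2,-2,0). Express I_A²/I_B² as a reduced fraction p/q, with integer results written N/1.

l's match ⇒ only the (l;m) 3-j factors differ between A and B.
A: triangle coeff Δ(4,3,3) = 1/34650; Σ_t [1,3]: t=1:−1/72 t=2:+1/16 t=3:−1/72 = 5/144; (3j)²=2/77 [(4 3 3; 0 0 0)], sign=-1
B: triangle coeff Δ(4,3,3) = 1/34650; Σ_t [0,1]: t=0:+1/96 t=1:−1/72 = -1/288; (3j)²=1/462 [(4 3 3; 2 -2 0)], sign=+1
I_A²/I_B² = (2/77)/(1/462) = 12/1

12/1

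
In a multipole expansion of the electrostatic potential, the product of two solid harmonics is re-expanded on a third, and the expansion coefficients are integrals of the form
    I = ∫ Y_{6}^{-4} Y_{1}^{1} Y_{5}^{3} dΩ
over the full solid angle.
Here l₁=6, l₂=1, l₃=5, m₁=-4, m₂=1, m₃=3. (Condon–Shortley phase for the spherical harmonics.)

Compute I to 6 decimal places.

Checks pass: Σm=0; 12 even; l₃=5∈[5,7].
(2·6+1)(2·1+1)(2·5+1) = 429
Δ: 2! 10! 0! / 13! → 1/858
sum: t=1:−1/14400 = -1/14400
3j²(6 1 5; 0 0 0) = Δ·Π!·Σ² = 6/143  (sign +1)
sum: t=2:+1/161280 = 1/161280
3j²(6 1 5; -4 1 3) = Δ·Π!·Σ² = 15/286  (sign +1)
combine: 4πI² = 429·6/143·15/286 = 135/143
take √, sign +1: I = 0.27409047

0.274090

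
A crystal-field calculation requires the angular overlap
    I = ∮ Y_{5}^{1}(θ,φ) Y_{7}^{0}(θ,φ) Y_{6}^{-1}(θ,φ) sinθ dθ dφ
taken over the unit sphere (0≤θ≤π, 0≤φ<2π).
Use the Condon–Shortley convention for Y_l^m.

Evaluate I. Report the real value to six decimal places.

-0.026775

m-sum 0 ✓  L=18 even ✓  2≤6≤12 ✓
Π(2lᵢ+1) = 11×15×13 = 2145
triangle coeff Δ(5,7,6) = 1/174594420
Σ_t [1,5]: t=1:−1/4147200 t=2:+1/207360 t=3:−1/82944 t=4:+1/207360 t=5:−1/4147200 = -1/345600
(3j)²=420/46189 [(5 7 6; 0 0 0)], sign=-1
Σ_t [0,4]: t=0:+1/87091200 t=1:−1/1036800 t=2:+1/138240 t=3:−1/124416 t=4:+1/829440 = -1/1814400
(3j)²=64/138567 [(5 7 6; 1 0 -1)], sign=+1
⇒ 4πI² = 134400/14919047
I = (-1)√(134400/14919047/(4π)) = -0.02677467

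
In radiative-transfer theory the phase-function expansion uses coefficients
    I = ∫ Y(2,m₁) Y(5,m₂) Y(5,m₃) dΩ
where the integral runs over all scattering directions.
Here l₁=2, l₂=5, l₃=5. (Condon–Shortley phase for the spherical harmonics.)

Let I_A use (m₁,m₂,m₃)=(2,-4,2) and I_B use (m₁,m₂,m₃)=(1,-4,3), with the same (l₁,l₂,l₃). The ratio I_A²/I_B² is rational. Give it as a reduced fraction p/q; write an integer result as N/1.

Shared (l₁,l₂,l₃)=(2,5,5): N and (l;000)² cancel in I_A²/I_B².
A: Δ = 2!·2!·8!/13! = 1/38610; Racah Σ t=0..0: t=0:+1/20160 = 1/20160; ⇒ 3j(2 5 5; 2 -4 2)² = 12/715, sgn -1
B: Δ = 2!·2!·8!/13! = 1/38610; Racah Σ t=0..1: t=0:+1/10080 t=1:−1/80640 = 1/11520; ⇒ 3j(2 5 5; 1 -4 3)² = 49/1430, sgn +1
I_A²/I_B² = (12/715)/(49/1430) = 24/49

24/49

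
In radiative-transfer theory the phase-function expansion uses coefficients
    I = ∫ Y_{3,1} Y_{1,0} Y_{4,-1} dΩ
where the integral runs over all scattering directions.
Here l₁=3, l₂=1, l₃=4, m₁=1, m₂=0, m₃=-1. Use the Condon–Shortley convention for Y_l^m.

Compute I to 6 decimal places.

-0.238414

Rules hold: Σm=0, L=8 even, 2≤4≤4.
N = 7·3·9 = 189
Δ = 0!·6!·2!/9! = 1/252
Racah Σ t=0..0: t=0:+1/36 = 1/36
⇒ 3j(3 1 4; 0 0 0)² = 4/63, sgn +1
Racah Σ t=0..0: t=0:+1/48 = 1/48
⇒ 3j(3 1 4; 1 0 -1)² = 5/84, sgn -1
4πI² = N·(3j₀)²·(3jₘ)² = 5/7
I = -1·√(0.714286/4π) = -0.23841361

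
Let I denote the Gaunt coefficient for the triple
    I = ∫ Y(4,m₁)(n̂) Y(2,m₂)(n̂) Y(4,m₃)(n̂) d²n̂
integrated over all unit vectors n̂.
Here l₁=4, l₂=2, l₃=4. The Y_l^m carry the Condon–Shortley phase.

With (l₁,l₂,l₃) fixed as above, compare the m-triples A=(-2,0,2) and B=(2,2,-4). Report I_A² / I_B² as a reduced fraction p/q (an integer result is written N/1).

8/21

Shared (l₁,l₂,l₃)=(4,2,4): N and (l;000)² cancel in I_A²/I_B².
A: Δ = 2!·6!·2!/11! = 1/13860; Racah Σ t=0..2: t=0:+1/2880 t=1:−1/120 t=2:+1/192 = -1/360; ⇒ 3j(4 2 4; -2 0 2)² = 16/3465, sgn -1
B: Δ = 2!·6!·2!/11! = 1/13860; Racah Σ t=2..2: t=2:+1/2880 = 1/2880; ⇒ 3j(4 2 4; 2 2 -4)² = 2/165, sgn +1
I_A²/I_B² = (16/3465)/(2/165) = 8/21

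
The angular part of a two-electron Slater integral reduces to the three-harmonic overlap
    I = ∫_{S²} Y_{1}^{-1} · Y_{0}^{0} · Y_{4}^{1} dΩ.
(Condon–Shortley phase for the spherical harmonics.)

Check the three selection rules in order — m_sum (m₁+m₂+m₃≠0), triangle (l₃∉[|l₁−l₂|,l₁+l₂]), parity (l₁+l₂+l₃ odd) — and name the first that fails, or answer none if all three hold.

azimuthal sum: -1 + 0 + 1 = 0  ✓
1 ≤ 4 ≤ 1 (triangle on l)  ✗
L = 1 + 0 + 4 = 5 (odd)

triangle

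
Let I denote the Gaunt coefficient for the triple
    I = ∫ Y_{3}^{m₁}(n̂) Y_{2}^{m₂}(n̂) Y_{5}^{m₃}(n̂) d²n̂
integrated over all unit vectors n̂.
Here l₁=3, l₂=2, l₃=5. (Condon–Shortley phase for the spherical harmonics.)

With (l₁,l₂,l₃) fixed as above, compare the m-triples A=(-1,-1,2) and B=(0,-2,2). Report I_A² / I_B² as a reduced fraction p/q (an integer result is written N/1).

Same 3,2,5: normalisation and zero-m 3j drop out of the ratio.
A: Δ: 0! 6! 4! / 11! → 1/2310; sum: t=0:+1/288 = 1/288; 3j²(3 2 5; -1 -1 2) = Δ·Π!·Σ² = 1/22  (sign -1)
B: Δ: 0! 6! 4! / 11! → 1/2310; sum: t=0:+1/864 = 1/864; 3j²(3 2 5; 0 -2 2) = Δ·Π!·Σ² = 1/66  (sign -1)
I_A²/I_B² = (1/22)/(1/66) = 3/1

3/1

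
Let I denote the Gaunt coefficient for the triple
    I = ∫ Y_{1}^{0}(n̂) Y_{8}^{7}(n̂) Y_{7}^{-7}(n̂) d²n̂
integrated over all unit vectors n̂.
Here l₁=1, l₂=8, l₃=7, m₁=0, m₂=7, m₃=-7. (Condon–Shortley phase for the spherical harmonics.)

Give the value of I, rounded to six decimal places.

Rules hold: Σm=0, L=16 even, 7≤7≤9.
N = 3·17·15 = 765
Δ = 2!·0!·14!/17! = 1/2040
Racah Σ t=1..1: t=1:−1/25401600 = -1/25401600
⇒ 3j(1 8 7; 0 0 0)² = 8/255, sgn +1
Racah Σ t=1..1: t=1:−1/87178291200 = -1/87178291200
⇒ 3j(1 8 7; 0 7 -7)² = 1/136, sgn -1
4πI² = N·(3j₀)²·(3jₘ)² = 3/17
I = -1·√(0.176471/4π) = -0.11850352

-0.118504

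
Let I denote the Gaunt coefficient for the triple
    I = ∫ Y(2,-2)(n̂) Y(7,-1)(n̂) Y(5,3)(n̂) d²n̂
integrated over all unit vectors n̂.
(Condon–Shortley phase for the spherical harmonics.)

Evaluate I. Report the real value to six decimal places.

m-sum 0 ✓  L=14 even ✓  5≤5≤9 ✓
Π(2lᵢ+1) = 5×15×11 = 825
triangle coeff Δ(2,7,5) = 1/15015
Σ_t [2,2]: t=2:+1/57600 = 1/57600
(3j)²=21/715 [(2 7 5; 0 0 0)], sign=-1
Σ_t [4,4]: t=4:+1/1935360 = 1/1935360
(3j)²=1/1001 [(2 7 5; -2 -1 3)], sign=+1
⇒ 4πI² = 45/1859
I = (-1)√(45/1859/(4π)) = -0.04388960

-0.043890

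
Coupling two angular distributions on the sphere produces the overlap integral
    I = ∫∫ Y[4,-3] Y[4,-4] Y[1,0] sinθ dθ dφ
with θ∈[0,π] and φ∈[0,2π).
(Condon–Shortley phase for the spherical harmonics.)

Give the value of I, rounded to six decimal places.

0.000000

m-sum = -3 − 4 + 0 = -7 ≠ 0 ⇒ I = 0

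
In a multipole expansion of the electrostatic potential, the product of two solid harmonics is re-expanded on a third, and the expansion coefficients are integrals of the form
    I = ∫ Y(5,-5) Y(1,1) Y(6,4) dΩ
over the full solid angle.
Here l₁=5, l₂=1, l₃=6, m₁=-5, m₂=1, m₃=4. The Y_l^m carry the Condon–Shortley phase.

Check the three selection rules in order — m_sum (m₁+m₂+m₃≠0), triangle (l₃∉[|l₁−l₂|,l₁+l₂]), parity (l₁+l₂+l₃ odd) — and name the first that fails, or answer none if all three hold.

Σmᵢ = 0  ✓
l₃∈[|l₁−l₂|,l₁+l₂]=[4,6], have l₃=6  ✓
Σlᵢ = 12 ⇒ even  ✓

none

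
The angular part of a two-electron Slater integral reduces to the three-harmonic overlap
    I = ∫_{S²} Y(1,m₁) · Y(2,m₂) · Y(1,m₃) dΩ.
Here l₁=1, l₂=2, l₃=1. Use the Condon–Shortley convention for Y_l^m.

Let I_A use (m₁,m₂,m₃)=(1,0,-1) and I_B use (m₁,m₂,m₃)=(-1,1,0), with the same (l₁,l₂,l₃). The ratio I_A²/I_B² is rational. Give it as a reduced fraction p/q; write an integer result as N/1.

Same 1,2,1: normalisation and zero-m 3j drop out of the ratio.
A: Δ: 2! 0! 2! / 5! → 1/30; sum: t=0:+1/4 = 1/4; 3j²(1 2 1; 1 0 -1) = Δ·Π!·Σ² = 1/30  (sign +1)
B: Δ: 2! 0! 2! / 5! → 1/30; sum: t=2:+1/2 = 1/2; 3j²(1 2 1; -1 1 0) = Δ·Π!·Σ² = 1/10  (sign -1)
I_A²/I_B² = (1/30)/(1/10) = 1/3

1/3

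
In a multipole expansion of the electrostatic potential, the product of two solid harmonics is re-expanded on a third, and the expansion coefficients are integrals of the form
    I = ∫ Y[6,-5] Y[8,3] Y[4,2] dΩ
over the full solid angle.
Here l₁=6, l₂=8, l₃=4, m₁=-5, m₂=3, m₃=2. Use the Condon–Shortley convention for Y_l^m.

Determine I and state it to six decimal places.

0.119359

Rules hold: Σm=0, L=18 even, 2≤4≤14.
N = 13·17·9 = 1989
Δ = 10!·2!·6!/19! = 1/23279256
Racah Σ t=4..6: t=4:+1/1658880 t=5:−1/518400 t=6:+1/1658880 = -1/1382400
⇒ 3j(6 8 4; 0 0 0)² = 504/46189, sgn -1
Racah Σ t=9..10: t=9:−1/34836480 t=10:+1/435456000 = -23/870912000
⇒ 3j(6 8 4; -5 3 2)² = 5819/705432, sgn -1
4πI² = N·(3j₀)²·(3jₘ)² = 14283/79781
I = +1·√(0.179028/4π) = 0.11935897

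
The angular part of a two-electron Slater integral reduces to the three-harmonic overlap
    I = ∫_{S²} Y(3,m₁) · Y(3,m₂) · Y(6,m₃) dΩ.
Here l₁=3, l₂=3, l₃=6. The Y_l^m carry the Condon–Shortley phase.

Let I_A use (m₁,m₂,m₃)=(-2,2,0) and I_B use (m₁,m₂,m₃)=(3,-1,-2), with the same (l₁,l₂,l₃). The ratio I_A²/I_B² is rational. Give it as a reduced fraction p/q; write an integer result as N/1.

Same 3,3,6: normalisation and zero-m 3j drop out of the ratio.
A: Δ: 0! 6! 6! / 13! → 1/12012; sum: t=0:+1/14400 = 1/14400; 3j²(3 3 6; -2 2 0) = Δ·Π!·Σ² = 3/1001  (sign +1)
B: Δ: 0! 6! 6! / 13! → 1/12012; sum: t=0:+1/34560 = 1/34560; 3j²(3 3 6; 3 -1 -2) = Δ·Π!·Σ² = 1/429  (sign +1)
I_A²/I_B² = (3/1001)/(1/429) = 9/7

9/7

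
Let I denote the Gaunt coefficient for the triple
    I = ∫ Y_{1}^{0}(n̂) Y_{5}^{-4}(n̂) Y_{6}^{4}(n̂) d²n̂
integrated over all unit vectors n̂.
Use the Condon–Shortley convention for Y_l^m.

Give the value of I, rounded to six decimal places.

Checks pass: Σm=0; 12 even; l₃=6∈[4,6].
(2·1+1)(2·5+1)(2·6+1) = 429
Δ: 0! 2! 10! / 13! → 1/858
sum: t=0:+1/14400 = 1/14400
3j²(1 5 6; 0 0 0) = Δ·Π!·Σ² = 6/143  (sign +1)
sum: t=0:+1/362880 = 1/362880
3j²(1 5 6; 0 -4 4) = Δ·Π!·Σ² = 10/429  (sign +1)
combine: 4πI² = 429·6/143·10/429 = 60/143
take √, sign +1: I = 0.18272698

0.182727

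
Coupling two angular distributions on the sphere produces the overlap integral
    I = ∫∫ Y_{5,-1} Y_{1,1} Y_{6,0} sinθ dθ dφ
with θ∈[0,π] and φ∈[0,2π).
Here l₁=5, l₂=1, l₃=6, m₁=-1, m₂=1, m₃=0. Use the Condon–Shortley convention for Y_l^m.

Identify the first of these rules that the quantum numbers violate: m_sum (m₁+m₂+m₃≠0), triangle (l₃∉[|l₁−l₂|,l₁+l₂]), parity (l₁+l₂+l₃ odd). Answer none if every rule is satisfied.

none

azimuthal sum: -1 + 1 + 0 = 0  ✓
4 ≤ 6 ≤ 6 (triangle on l)  ✓
L = 5 + 1 + 6 = 12 (even)  ✓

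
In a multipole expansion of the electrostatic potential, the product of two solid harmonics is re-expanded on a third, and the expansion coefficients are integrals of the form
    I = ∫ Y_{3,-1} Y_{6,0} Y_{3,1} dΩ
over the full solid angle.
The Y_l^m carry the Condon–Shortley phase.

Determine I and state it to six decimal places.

0.177816

m-sum 0 ✓  L=12 even ✓  3≤3≤9 ✓
Π(2lᵢ+1) = 7×13×7 = 637
triangle coeff Δ(3,6,3) = 1/12012
Σ_t [3,3]: t=3:−1/1296 = -1/1296
(3j)²=100/3003 [(3 6 3; 0 0 0)], sign=+1
Σ_t [4,4]: t=4:+1/2304 = 1/2304
(3j)²=75/4004 [(3 6 3; -1 0 1)], sign=+1
⇒ 4πI² = 625/1573
I = (+1)√(625/1573/(4π)) = 0.17781595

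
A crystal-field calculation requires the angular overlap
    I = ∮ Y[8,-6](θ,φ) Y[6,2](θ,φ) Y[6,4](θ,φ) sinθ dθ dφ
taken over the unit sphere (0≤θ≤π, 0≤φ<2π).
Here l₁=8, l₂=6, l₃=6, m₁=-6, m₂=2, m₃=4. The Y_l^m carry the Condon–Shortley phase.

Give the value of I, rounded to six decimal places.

-0.061896

Checks pass: Σm=0; 20 even; l₃=6∈[2,14].
(2·8+1)(2·6+1)(2·6+1) = 2873
Δ: 8! 8! 4! / 21! → 1/1309458150
sum: t=2:+1/49766400 t=3:−1/3110400 t=4:+1/1327104 t=5:−1/3110400 t=6:+1/49766400 = 1/6635520
3j²(8 6 6; 0 0 0) = Δ·Π!·Σ² = 350/46189  (sign +1)
sum: t=6:+1/232243200 t=7:−1/152409600 t=8:+1/1393459200 = -1/650280960
3j²(8 6 6; -6 2 4) = Δ·Π!·Σ² = 5/2261  (sign -1)
combine: 4πI² = 2873·350/46189·5/2261 = 3250/67507
take √, sign -1: I = -0.06189597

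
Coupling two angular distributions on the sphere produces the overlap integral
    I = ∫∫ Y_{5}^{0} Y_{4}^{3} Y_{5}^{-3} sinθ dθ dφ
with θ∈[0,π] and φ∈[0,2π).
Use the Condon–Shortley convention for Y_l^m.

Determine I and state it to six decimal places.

m-sum 0 ✓  L=14 even ✓  1≤5≤9 ✓
Π(2lᵢ+1) = 11×9×11 = 1089
triangle coeff Δ(5,4,5) = 1/3153150
Σ_t [0,4]: t=0:+1/69120 t=1:−1/1728 t=2:+1/576 t=3:−1/1728 t=4:+1/69120 = 7/11520
(3j)²=2/143 [(5 4 5; 0 0 0)], sign=-1
Σ_t [3,4]: t=3:−1/6912 t=4:+1/17280 = -1/11520
(3j)²=2/143 [(5 4 5; 0 3 -3)], sign=-1
⇒ 4πI² = 36/169
I = (+1)√(36/169/(4π)) = 0.13019760

0.130198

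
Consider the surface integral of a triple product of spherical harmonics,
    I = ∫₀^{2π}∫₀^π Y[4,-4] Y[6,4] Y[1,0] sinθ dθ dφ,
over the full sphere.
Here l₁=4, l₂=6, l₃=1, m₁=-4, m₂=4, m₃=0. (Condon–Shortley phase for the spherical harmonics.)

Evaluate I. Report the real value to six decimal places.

0.000000

|4−6|≤1≤4+6 violated ⇒ I = 0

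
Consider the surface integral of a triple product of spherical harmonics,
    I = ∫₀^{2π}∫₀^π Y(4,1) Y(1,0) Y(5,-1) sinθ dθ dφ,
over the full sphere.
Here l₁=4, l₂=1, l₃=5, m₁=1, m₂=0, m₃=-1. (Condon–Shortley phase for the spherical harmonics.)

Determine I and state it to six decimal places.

Rules hold: Σm=0, L=10 even, 3≤5≤5.
N = 9·3·11 = 297
Δ = 0!·8!·2!/11! = 1/495
Racah Σ t=0..0: t=0:+1/576 = 1/576
⇒ 3j(4 1 5; 0 0 0)² = 5/99, sgn -1
Racah Σ t=0..0: t=0:+1/720 = 1/720
⇒ 3j(4 1 5; 1 0 -1)² = 8/165, sgn +1
4πI² = N·(3j₀)²·(3jₘ)² = 8/11
I = -1·√(0.727273/4π) = -0.24057125

-0.240571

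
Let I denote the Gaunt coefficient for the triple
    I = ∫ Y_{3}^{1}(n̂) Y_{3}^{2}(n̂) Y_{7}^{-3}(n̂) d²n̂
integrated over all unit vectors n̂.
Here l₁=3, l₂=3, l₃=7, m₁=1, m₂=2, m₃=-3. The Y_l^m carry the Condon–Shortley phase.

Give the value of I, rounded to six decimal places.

l₃=7 ∉ [0,6] — triangle fails ⇒ I = 0

0.000000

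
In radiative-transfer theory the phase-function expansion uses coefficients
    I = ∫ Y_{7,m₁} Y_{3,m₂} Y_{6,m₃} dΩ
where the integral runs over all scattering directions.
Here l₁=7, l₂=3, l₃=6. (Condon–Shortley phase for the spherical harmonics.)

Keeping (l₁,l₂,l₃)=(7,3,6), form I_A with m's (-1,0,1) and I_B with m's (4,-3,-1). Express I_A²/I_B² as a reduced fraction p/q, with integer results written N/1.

Same 7,3,6: normalisation and zero-m 3j drop out of the ratio.
A: Δ: 4! 10! 2! / 17! → 1/2042040; sum: t=1:−1/362880 t=2:+1/69120 t=3:−1/172800 = 43/7257600; 3j²(7 3 6; -1 0 1) = Δ·Π!·Σ² = 1849/170170  (sign -1)
B: Δ: 4! 10! 2! / 17! → 1/2042040; sum: t=0:+1/1451520 = 1/1451520; 3j²(7 3 6; 4 -3 -1) = Δ·Π!·Σ² = 75/3094  (sign -1)
I_A²/I_B² = (1849/170170)/(75/3094) = 1849/4125

1849/4125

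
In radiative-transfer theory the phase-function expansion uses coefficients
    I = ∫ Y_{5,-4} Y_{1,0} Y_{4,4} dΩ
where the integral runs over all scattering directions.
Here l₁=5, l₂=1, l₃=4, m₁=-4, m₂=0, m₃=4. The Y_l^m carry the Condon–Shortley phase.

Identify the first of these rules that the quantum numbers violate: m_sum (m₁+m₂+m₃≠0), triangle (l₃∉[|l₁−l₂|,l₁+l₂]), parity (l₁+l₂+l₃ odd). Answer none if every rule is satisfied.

none

m₁+m₂+m₃ = -4 + 0 + 4 = 0  ✓
triangle: |5−1|=4 ≤ l₃=4 ≤ 5+1=6  ✓
parity: l₁+l₂+l₃ = 10 is even  ✓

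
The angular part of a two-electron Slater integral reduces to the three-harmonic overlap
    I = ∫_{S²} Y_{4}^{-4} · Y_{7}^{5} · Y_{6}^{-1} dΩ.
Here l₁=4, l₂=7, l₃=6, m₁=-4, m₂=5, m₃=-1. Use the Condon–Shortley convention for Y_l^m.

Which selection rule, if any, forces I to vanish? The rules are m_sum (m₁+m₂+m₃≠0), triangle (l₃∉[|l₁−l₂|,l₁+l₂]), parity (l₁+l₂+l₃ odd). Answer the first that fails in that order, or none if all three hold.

parity

Σmᵢ = 0  ✓
l₃∈[|l₁−l₂|,l₁+l₂]=[3,11], have l₃=6  ✓
Σlᵢ = 17 ⇒ odd  ✗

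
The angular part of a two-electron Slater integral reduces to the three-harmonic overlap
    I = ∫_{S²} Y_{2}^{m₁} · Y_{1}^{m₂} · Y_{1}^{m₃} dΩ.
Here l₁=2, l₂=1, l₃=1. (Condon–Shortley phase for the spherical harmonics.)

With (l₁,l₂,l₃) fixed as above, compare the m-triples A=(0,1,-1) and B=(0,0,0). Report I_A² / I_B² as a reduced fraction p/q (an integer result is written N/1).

l's match ⇒ only the (l;m) 3-j factors differ between A and B.
A: triangle coeff Δ(2,1,1) = 1/30; Σ_t [2,2]: t=2:+1/4 = 1/4; (3j)²=1/30 [(2 1 1; 0 1 -1)], sign=+1
B: triangle coeff Δ(2,1,1) = 1/30; Σ_t [1,1]: t=1:−1/1 = -1/1; (3j)²=2/15 [(2 1 1; 0 0 0)], sign=+1
I_A²/I_B² = (1/30)/(2/15) = 1/4

1/4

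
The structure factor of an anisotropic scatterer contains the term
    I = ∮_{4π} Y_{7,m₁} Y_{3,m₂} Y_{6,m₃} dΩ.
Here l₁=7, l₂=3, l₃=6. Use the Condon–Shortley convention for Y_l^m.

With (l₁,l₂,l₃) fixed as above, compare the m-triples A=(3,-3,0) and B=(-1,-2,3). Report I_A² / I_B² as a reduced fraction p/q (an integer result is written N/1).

Same 7,3,6: normalisation and zero-m 3j drop out of the ratio.
A: Δ: 4! 10! 2! / 17! → 1/2042040; sum: t=0:+1/829440 = 1/829440; 3j²(7 3 6; 3 -3 0) = Δ·Π!·Σ² = 225/9724  (sign +1)
B: Δ: 4! 10! 2! / 17! → 1/2042040; sum: t=0:+1/1935360 t=1:−1/362880 = -13/5806080; 3j²(7 3 6; -1 -2 3) = Δ·Π!·Σ² = 195/10472  (sign +1)
I_A²/I_B² = (225/9724)/(195/10472) = 210/169

210/169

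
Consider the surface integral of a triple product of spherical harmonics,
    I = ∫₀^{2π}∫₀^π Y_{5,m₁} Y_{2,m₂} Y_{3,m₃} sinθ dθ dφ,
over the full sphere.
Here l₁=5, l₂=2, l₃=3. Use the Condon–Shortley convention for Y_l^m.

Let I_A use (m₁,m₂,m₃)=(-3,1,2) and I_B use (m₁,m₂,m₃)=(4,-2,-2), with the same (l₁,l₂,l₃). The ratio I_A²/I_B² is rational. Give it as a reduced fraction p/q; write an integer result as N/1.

Shared (l₁,l₂,l₃)=(5,2,3): N and (l;000)² cancel in I_A²/I_B².
A: Δ = 4!·6!·0!/11! = 1/2310; Racah Σ t=3..3: t=3:−1/720 = -1/720; ⇒ 3j(5 2 3; -3 1 2)² = 8/165, sgn +1
B: Δ = 4!·6!·0!/11! = 1/2310; Racah Σ t=0..0: t=0:+1/2880 = 1/2880; ⇒ 3j(5 2 3; 4 -2 -2)² = 3/55, sgn -1
I_A²/I_B² = (8/165)/(3/55) = 8/9

8/9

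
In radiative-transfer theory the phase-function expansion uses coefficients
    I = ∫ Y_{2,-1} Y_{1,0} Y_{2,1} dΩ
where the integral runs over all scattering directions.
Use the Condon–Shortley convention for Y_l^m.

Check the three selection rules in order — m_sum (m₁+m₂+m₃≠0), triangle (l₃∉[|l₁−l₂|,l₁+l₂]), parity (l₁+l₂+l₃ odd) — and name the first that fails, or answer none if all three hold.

parity

m₁+m₂+m₃ = -1 + 0 + 1 = 0  ✓
triangle: |2−1|=1 ≤ l₃=2 ≤ 2+1=3  ✓
parity: l₁+l₂+l₃ = 5 is odd  ✗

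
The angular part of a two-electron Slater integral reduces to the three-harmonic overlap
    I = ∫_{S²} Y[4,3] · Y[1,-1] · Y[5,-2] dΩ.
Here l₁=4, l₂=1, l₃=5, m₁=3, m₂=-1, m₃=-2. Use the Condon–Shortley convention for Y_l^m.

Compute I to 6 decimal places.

0.085055

Checks pass: Σm=0; 10 even; l₃=5∈[3,5].
(2·4+1)(2·1+1)(2·5+1) = 297
Δ: 0! 8! 2! / 11! → 1/495
sum: t=0:+1/576 = 1/576
3j²(4 1 5; 0 0 0) = Δ·Π!·Σ² = 5/99  (sign -1)
sum: t=0:+1/10080 = 1/10080
3j²(4 1 5; 3 -1 -2) = Δ·Π!·Σ² = 1/165  (sign -1)
combine: 4πI² = 297·5/99·1/165 = 1/11
take √, sign +1: I = 0.08505478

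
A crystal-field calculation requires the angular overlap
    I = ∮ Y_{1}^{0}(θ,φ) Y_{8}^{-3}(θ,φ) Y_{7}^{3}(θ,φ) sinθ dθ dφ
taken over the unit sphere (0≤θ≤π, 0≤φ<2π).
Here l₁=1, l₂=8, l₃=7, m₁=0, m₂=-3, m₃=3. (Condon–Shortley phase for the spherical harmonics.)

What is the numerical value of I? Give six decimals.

-0.226917

m-sum 0 ✓  L=16 even ✓  7≤7≤9 ✓
Π(2lᵢ+1) = 3×17×15 = 765
triangle coeff Δ(1,8,7) = 1/2040
Σ_t [1,1]: t=1:−1/25401600 = -1/25401600
(3j)²=8/255 [(1 8 7; 0 0 0)], sign=+1
Σ_t [1,1]: t=1:−1/87091200 = -1/87091200
(3j)²=11/408 [(1 8 7; 0 -3 3)], sign=-1
⇒ 4πI² = 11/17
I = (-1)√(11/17/(4π)) = -0.22691696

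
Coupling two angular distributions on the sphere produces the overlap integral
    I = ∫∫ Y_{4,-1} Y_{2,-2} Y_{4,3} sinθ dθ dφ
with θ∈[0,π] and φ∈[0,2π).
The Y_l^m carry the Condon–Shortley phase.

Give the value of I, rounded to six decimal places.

0.159270

Rules hold: Σm=0, L=10 even, 2≤4≤6.
N = 9·5·9 = 405
Δ = 2!·6!·2!/11! = 1/13860
Racah Σ t=0..2: t=0:+1/192 t=1:−1/36 t=2:+1/192 = -5/288
⇒ 3j(4 2 4; 0 0 0)² = 20/693, sgn -1
Racah Σ t=0..0: t=0:+1/480 = 1/480
⇒ 3j(4 2 4; -1 -2 3)² = 3/110, sgn -1
4πI² = N·(3j₀)²·(3jₘ)² = 270/847
I = +1·√(0.318772/4π) = 0.15927046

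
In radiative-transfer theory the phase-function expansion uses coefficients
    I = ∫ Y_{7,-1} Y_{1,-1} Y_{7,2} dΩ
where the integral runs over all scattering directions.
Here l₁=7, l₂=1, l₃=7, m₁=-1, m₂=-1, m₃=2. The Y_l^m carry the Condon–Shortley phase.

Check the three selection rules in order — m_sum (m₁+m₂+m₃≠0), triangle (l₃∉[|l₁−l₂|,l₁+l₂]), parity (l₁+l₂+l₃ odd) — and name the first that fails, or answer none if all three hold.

Σmᵢ = 0  ✓
l₃∈[|l₁−l₂|,l₁+l₂]=[6,8], have l₃=7  ✓
Σlᵢ = 15 ⇒ odd  ✗

parity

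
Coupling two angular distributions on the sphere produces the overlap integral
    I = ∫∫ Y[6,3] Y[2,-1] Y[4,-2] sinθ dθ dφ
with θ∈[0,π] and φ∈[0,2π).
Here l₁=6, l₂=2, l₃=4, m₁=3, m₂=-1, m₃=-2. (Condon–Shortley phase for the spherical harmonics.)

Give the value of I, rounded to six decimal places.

-0.252474

Rules hold: Σm=0, L=12 even, 4≤4≤8.
N = 13·5·9 = 585
Δ = 4!·8!·0!/13! = 1/6435
Racah Σ t=2..2: t=2:+1/2304 = 1/2304
⇒ 3j(6 2 4; 0 0 0)² = 5/143, sgn +1
Racah Σ t=1..1: t=1:−1/8640 = -1/8640
⇒ 3j(6 2 4; 3 -1 -2)² = 28/715, sgn -1
4πI² = N·(3j₀)²·(3jₘ)² = 1260/1573
I = -1·√(0.801017/4π) = -0.25247360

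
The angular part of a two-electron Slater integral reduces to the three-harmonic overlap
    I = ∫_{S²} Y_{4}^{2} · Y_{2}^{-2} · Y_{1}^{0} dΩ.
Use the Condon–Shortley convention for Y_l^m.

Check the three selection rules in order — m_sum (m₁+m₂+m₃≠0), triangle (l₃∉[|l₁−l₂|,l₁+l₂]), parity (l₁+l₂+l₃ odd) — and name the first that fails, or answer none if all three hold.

m₁+m₂+m₃ = 2 − 2 + 0 = 0  ✓
triangle: |4−2|=2 ≤ l₃=1 ≤ 4+2=6  ✗
parity: l₁+l₂+l₃ = 7 is odd

triangle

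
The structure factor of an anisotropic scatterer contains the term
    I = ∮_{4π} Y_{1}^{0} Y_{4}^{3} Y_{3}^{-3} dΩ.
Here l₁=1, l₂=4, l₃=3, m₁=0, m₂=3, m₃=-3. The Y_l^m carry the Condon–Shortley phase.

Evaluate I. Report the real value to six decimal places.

-0.162868

Rules hold: Σm=0, L=8 even, 3≤3≤5.
N = 3·9·7 = 189
Δ = 2!·0!·6!/9! = 1/252
Racah Σ t=1..1: t=1:−1/36 = -1/36
⇒ 3j(1 4 3; 0 0 0)² = 4/63, sgn +1
Racah Σ t=1..1: t=1:−1/720 = -1/720
⇒ 3j(1 4 3; 0 3 -3)² = 1/36, sgn -1
4πI² = N·(3j₀)²·(3jₘ)² = 1/3
I = -1·√(0.333333/4π) = -0.16286750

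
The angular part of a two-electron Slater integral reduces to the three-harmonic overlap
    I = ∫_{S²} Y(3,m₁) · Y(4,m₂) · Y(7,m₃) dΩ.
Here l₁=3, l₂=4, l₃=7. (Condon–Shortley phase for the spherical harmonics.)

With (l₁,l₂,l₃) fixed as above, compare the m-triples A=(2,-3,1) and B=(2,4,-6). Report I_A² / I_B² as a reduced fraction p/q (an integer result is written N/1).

16/429

Same 3,4,7: normalisation and zero-m 3j drop out of the ratio.
A: Δ: 0! 6! 8! / 15! → 1/45045; sum: t=0:+1/604800 = 1/604800; 3j²(3 4 7; 2 -3 1) = Δ·Π!·Σ² = 16/15015  (sign +1)
B: Δ: 0! 6! 8! / 15! → 1/45045; sum: t=0:+1/4838400 = 1/4838400; 3j²(3 4 7; 2 4 -6) = Δ·Π!·Σ² = 1/35  (sign -1)
I_A²/I_B² = (16/15015)/(1/35) = 16/429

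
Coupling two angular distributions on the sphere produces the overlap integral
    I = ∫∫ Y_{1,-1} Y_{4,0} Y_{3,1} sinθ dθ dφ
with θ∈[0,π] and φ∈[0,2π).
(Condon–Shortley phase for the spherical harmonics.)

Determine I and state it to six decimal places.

Rules hold: Σm=0, L=8 even, 3≤3≤5.
N = 3·9·7 = 189
Δ = 2!·0!·6!/9! = 1/252
Racah Σ t=1..1: t=1:−1/36 = -1/36
⇒ 3j(1 4 3; 0 0 0)² = 4/63, sgn +1
Racah Σ t=2..2: t=2:+1/96 = 1/96
⇒ 3j(1 4 3; -1 0 1)² = 1/42, sgn +1
4πI² = N·(3j₀)²·(3jₘ)² = 2/7
I = +1·√(0.285714/4π) = 0.15078601

0.150786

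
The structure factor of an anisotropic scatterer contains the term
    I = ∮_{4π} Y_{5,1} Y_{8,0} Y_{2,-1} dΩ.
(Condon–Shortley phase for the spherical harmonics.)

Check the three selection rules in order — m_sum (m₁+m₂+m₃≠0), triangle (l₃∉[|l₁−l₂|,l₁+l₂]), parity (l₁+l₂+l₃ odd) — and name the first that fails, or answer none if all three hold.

triangle

Σmᵢ = 0  ✓
l₃∈[|l₁−l₂|,l₁+l₂]=[3,13], have l₃=2  ✗
Σlᵢ = 15 ⇒ odd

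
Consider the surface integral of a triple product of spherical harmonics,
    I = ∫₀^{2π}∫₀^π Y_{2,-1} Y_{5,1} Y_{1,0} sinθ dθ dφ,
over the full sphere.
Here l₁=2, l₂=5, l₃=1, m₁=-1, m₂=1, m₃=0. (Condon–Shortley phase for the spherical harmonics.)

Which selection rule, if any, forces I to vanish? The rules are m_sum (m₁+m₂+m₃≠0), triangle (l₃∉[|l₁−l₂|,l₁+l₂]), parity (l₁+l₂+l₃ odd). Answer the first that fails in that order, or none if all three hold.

azimuthal sum: -1 + 1 + 0 = 0  ✓
3 ≤ 1 ≤ 7 (triangle on l)  ✗
L = 2 + 5 + 1 = 8 (even)

triangle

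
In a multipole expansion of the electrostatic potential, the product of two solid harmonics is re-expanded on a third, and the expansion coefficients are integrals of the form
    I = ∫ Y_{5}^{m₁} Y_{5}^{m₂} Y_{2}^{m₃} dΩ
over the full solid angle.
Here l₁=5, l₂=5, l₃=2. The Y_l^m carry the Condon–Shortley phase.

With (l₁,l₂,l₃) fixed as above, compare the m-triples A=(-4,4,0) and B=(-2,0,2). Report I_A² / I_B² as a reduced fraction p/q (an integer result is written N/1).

Shared (l₁,l₂,l₃)=(5,5,2): N and (l;000)² cancel in I_A²/I_B².
A: Δ = 8!·2!·2!/13! = 1/38610; Racah Σ t=7..8: t=7:−1/20160 t=8:+1/40320 = -1/40320; ⇒ 3j(5 5 2; -4 4 0)² = 6/715, sgn -1
B: Δ = 8!·2!·2!/13! = 1/38610; Racah Σ t=5..5: t=5:−1/2880 = -1/2880; ⇒ 3j(5 5 2; -2 0 2)² = 14/429, sgn -1
I_A²/I_B² = (6/715)/(14/429) = 9/35

9/35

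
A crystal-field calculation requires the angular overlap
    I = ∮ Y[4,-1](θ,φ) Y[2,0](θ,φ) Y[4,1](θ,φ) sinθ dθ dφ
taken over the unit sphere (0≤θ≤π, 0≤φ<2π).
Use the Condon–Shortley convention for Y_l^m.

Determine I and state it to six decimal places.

-0.139264

Checks pass: Σm=0; 10 even; l₃=4∈[2,6].
(2·4+1)(2·2+1)(2·4+1) = 405
Δ: 2! 6! 2! / 11! → 1/13860
sum: t=0:+1/192 t=1:−1/36 t=2:+1/192 = -5/288
3j²(4 2 4; 0 0 0) = Δ·Π!·Σ² = 20/693  (sign -1)
sum: t=0:+1/480 t=1:−1/48 t=2:+1/144 = -17/1440
3j²(4 2 4; -1 0 1) = Δ·Π!·Σ² = 289/13860  (sign +1)
combine: 4πI² = 405·20/693·289/13860 = 1445/5929
take √, sign -1: I = -0.13926381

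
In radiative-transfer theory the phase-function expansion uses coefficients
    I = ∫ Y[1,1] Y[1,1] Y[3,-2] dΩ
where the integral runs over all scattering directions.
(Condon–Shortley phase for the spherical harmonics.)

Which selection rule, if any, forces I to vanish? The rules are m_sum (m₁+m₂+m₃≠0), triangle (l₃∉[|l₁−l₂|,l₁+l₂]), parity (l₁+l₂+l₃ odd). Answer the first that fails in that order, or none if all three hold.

m₁+m₂+m₃ = 1 + 1 − 2 = 0  ✓
triangle: |1−1|=0 ≤ l₃=3 ≤ 1+1=2  ✗
parity: l₁+l₂+l₃ = 5 is odd

triangle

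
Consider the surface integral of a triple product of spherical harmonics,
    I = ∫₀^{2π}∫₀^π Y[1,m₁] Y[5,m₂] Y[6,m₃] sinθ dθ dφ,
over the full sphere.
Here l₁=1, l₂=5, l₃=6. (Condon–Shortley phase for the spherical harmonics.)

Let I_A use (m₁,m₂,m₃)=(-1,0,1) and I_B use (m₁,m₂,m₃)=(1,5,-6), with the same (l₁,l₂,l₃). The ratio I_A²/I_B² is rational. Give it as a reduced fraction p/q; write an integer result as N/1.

Shared (l₁,l₂,l₃)=(1,5,6): N and (l;000)² cancel in I_A²/I_B².
A: Δ = 0!·2!·10!/13! = 1/858; Racah Σ t=0..0: t=0:+1/28800 = 1/28800; ⇒ 3j(1 5 6; -1 0 1)² = 7/286, sgn -1
B: Δ = 0!·2!·10!/13! = 1/858; Racah Σ t=0..0: t=0:+1/7257600 = 1/7257600; ⇒ 3j(1 5 6; 1 5 -6)² = 1/13, sgn +1
I_A²/I_B² = (7/286)/(1/13) = 7/22

7/22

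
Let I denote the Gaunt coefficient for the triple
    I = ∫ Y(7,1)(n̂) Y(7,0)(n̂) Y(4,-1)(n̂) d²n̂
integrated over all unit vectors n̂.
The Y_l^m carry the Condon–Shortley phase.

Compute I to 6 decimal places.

-0.037251

m-sum 0 ✓  L=18 even ✓  0≤4≤14 ✓
Π(2lᵢ+1) = 15×15×9 = 2025
triangle coeff Δ(7,7,4) = 1/58198140
Σ_t [3,7]: t=3:−1/17418240 t=4:+1/622080 t=5:−1/230400 t=6:+1/622080 t=7:−1/17418240 = -1/806400
(3j)²=2268/230945 [(7 7 4; 0 0 0)], sign=-1
Σ_t [3,6]: t=3:−1/4354560 t=4:+1/414720 t=5:−1/345600 t=6:+1/2488320 = -1/3225600
(3j)²=81/92378 [(7 7 4; 1 0 -1)], sign=+1
⇒ 4πI² = 37200870/2133423721
I = (-1)√(37200870/2133423721/(4π)) = -0.03725058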